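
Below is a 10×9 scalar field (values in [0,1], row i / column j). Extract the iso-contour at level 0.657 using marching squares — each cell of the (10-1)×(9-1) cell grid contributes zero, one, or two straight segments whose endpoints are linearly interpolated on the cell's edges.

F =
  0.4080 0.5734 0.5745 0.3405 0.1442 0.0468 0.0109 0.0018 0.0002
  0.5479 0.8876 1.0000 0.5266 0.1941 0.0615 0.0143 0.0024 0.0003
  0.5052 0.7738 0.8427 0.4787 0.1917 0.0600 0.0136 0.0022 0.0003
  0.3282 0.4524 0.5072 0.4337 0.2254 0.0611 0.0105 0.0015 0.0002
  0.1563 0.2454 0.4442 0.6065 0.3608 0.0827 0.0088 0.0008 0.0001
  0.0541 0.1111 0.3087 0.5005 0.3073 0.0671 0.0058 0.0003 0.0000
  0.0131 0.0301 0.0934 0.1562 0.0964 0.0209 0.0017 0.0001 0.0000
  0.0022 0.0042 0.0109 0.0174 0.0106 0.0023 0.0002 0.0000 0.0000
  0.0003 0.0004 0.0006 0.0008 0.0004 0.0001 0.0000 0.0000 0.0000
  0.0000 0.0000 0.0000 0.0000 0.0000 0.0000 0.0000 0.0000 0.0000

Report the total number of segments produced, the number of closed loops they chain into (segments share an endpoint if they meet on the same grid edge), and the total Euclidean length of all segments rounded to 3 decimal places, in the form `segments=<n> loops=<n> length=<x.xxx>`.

segments=8 loops=1 length=7.476

cell (0,0): code 0100 → (0.266,1.000)–(1.000,0.321)
cell (0,1): code 1100 → (0.194,2.000)–(0.266,1.000)
cell (0,2): code 1000 → (1.000,2.725)–(0.194,2.000)
cell (1,0): code 0110 → (1.000,0.321)–(2.000,0.565)
cell (1,2): code 1001 → (2.000,2.510)–(1.000,2.725)
cell (2,0): code 0010 → (2.000,0.565)–(2.363,1.000)
cell (2,1): code 0011 → (2.363,1.000)–(2.554,2.000)
cell (2,2): code 0001 → (2.554,2.000)–(2.000,2.510)
total: 8 segments, chained into 1 closed loop(s), length Σ = 7.475630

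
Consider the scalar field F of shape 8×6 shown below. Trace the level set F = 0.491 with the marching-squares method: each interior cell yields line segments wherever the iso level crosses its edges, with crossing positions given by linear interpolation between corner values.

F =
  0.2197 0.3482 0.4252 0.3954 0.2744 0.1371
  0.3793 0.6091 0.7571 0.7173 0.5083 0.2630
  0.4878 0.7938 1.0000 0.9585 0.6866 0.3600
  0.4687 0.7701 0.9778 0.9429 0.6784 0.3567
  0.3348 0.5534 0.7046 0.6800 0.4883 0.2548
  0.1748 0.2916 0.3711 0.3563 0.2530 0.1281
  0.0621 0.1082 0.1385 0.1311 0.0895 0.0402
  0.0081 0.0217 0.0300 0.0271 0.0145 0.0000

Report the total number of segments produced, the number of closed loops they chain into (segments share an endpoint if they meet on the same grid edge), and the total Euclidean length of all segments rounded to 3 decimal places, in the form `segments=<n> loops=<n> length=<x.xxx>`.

segments=16 loops=1 length=14.223

cell (0,0): code 0100 → (0.547,1.000)–(1.000,0.486)
cell (0,1): code 1100 → (0.198,2.000)–(0.547,1.000)
cell (0,2): code 1100 → (0.297,3.000)–(0.198,2.000)
cell (0,3): code 1100 → (0.926,4.000)–(0.297,3.000)
cell (0,4): code 1000 → (1.000,4.071)–(0.926,4.000)
cell (1,0): code 0110 → (1.000,0.486)–(2.000,0.010)
cell (1,4): code 1001 → (2.000,4.599)–(1.000,4.071)
cell (2,0): code 0110 → (2.000,0.010)–(3.000,0.074)
cell (2,4): code 1001 → (3.000,4.583)–(2.000,4.599)
cell (3,0): code 0110 → (3.000,0.074)–(4.000,0.715)
cell (3,3): code 1011 → (4.000,3.986)–(3.986,4.000)
cell (3,4): code 0001 → (3.986,4.000)–(3.000,4.583)
cell (4,0): code 0010 → (4.000,0.715)–(4.238,1.000)
cell (4,1): code 0011 → (4.238,1.000)–(4.640,2.000)
cell (4,2): code 0011 → (4.640,2.000)–(4.584,3.000)
cell (4,3): code 0001 → (4.584,3.000)–(4.000,3.986)
total: 16 segments, chained into 1 closed loop(s), length Σ = 14.222752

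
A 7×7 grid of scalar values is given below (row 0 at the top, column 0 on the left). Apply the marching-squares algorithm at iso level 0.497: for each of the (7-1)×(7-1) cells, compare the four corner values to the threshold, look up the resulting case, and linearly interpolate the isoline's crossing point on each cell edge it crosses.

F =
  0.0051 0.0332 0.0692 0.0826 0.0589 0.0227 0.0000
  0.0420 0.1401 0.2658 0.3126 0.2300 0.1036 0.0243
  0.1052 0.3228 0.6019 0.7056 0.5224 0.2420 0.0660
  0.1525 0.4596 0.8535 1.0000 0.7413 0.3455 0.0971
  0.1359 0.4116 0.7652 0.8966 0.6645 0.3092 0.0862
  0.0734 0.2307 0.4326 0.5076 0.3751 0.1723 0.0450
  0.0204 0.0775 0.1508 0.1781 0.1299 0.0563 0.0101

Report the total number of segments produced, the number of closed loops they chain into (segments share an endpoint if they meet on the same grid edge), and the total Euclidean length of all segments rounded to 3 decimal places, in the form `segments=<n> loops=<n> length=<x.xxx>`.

segments=14 loops=1 length=10.991

cell (1,1): code 0100 → (1.688,2.000)–(2.000,1.624)
cell (1,2): code 1100 → (1.469,3.000)–(1.688,2.000)
cell (1,3): code 1100 → (1.913,4.000)–(1.469,3.000)
cell (1,4): code 1000 → (2.000,4.091)–(1.913,4.000)
cell (2,1): code 0110 → (2.000,1.624)–(3.000,1.095)
cell (2,4): code 1001 → (3.000,4.617)–(2.000,4.091)
cell (3,1): code 0110 → (3.000,1.095)–(4.000,1.242)
cell (3,4): code 1001 → (4.000,4.471)–(3.000,4.617)
cell (4,1): code 0010 → (4.000,1.242)–(4.806,2.000)
cell (4,2): code 0111 → (4.806,2.000)–(5.000,2.859)
cell (4,3): code 1011 → (5.000,3.080)–(4.579,4.000)
cell (4,4): code 0001 → (4.579,4.000)–(4.000,4.471)
cell (5,2): code 0010 → (5.000,2.859)–(5.032,3.000)
cell (5,3): code 0001 → (5.032,3.000)–(5.000,3.080)
total: 14 segments, chained into 1 closed loop(s), length Σ = 10.991407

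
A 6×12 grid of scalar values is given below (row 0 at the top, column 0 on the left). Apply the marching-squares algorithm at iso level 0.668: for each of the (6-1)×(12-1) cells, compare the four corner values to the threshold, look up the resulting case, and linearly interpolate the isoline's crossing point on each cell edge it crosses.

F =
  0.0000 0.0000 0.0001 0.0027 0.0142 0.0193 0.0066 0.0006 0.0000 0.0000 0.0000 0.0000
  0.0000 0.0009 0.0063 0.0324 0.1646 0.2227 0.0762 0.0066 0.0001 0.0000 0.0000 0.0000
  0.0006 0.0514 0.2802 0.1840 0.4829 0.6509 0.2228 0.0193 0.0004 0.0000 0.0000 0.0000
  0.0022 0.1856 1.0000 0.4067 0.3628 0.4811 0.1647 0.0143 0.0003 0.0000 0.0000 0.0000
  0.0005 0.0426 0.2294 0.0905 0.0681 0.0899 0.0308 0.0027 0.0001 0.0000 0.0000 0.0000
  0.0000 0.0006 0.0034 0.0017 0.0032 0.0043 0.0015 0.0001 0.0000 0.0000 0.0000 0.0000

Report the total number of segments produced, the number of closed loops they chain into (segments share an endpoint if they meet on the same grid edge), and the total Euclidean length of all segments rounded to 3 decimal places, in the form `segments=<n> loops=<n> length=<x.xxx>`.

segments=4 loops=1 length=2.640

cell (2,1): code 0100 → (2.539,2.000)–(3.000,1.592)
cell (2,2): code 1000 → (3.000,2.560)–(2.539,2.000)
cell (3,1): code 0010 → (3.000,1.592)–(3.431,2.000)
cell (3,2): code 0001 → (3.431,2.000)–(3.000,2.560)
total: 4 segments, chained into 1 closed loop(s), length Σ = 2.640098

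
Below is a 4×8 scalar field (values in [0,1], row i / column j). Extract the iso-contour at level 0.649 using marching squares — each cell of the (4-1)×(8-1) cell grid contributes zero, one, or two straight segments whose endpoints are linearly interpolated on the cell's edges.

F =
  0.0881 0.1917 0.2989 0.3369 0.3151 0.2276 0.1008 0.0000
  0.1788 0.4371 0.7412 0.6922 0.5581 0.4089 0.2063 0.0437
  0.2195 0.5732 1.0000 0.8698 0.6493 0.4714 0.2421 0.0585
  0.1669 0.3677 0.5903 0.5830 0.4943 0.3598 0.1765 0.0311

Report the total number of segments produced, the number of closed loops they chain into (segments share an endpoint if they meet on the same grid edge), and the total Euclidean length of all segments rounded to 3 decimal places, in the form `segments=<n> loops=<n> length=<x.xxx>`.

cell (0,1): code 0100 → (0.792,2.000)–(1.000,1.697)
cell (0,2): code 1100 → (0.878,3.000)–(0.792,2.000)
cell (0,3): code 1000 → (1.000,3.322)–(0.878,3.000)
cell (1,1): code 0110 → (1.000,1.697)–(2.000,1.178)
cell (1,3): code 1101 → (1.997,4.000)–(1.000,3.322)
cell (1,4): code 1000 → (2.000,4.002)–(1.997,4.000)
cell (2,1): code 0010 → (2.000,1.178)–(2.857,2.000)
cell (2,2): code 0011 → (2.857,2.000)–(2.770,3.000)
cell (2,3): code 0011 → (2.770,3.000)–(2.002,4.000)
cell (2,4): code 0001 → (2.002,4.000)–(2.000,4.002)
total: 10 segments, chained into 1 closed loop(s), length Σ = 7.506599

segments=10 loops=1 length=7.507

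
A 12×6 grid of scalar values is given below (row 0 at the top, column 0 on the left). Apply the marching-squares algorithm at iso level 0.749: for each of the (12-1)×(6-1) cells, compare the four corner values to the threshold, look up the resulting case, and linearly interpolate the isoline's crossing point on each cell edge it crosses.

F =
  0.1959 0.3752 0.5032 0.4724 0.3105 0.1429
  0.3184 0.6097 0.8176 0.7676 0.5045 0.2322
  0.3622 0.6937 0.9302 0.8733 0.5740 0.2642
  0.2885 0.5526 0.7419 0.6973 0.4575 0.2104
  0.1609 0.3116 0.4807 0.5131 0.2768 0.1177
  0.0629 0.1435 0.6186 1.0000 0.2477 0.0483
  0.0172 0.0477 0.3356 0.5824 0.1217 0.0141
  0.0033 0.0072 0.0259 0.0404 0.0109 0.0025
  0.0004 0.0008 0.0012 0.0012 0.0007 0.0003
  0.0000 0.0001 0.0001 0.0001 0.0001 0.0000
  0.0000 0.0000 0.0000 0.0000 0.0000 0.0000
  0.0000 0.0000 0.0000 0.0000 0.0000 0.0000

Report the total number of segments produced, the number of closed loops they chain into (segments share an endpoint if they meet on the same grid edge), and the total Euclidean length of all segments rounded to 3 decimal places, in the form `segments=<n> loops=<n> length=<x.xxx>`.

segments=12 loops=2 length=9.761

cell (0,1): code 0100 → (0.782,2.000)–(1.000,1.670)
cell (0,2): code 1100 → (0.937,3.000)–(0.782,2.000)
cell (0,3): code 1000 → (1.000,3.071)–(0.937,3.000)
cell (1,1): code 0110 → (1.000,1.670)–(2.000,1.234)
cell (1,3): code 1001 → (2.000,3.415)–(1.000,3.071)
cell (2,1): code 0010 → (2.000,1.234)–(2.962,2.000)
cell (2,2): code 0011 → (2.962,2.000)–(2.706,3.000)
cell (2,3): code 0001 → (2.706,3.000)–(2.000,3.415)
cell (4,2): code 0100 → (4.484,3.000)–(5.000,2.342)
cell (4,3): code 1000 → (5.000,3.334)–(4.484,3.000)
cell (5,2): code 0010 → (5.000,2.342)–(5.601,3.000)
cell (5,3): code 0001 → (5.601,3.000)–(5.000,3.334)
total: 12 segments, chained into 2 closed loop(s), length Σ = 9.761325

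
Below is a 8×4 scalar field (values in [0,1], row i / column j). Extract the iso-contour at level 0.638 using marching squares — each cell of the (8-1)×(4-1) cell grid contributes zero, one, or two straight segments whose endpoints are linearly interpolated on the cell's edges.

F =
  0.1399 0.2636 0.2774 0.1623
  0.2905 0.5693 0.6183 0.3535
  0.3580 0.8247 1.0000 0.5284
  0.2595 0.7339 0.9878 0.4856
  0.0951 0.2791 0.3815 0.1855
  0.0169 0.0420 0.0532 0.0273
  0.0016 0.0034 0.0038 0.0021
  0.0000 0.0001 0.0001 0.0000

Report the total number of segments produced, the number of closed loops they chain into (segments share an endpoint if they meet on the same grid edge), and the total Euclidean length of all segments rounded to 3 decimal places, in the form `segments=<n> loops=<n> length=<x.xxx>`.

cell (1,0): code 0100 → (1.269,1.000)–(2.000,0.600)
cell (1,1): code 1100 → (1.052,2.000)–(1.269,1.000)
cell (1,2): code 1000 → (2.000,2.768)–(1.052,2.000)
cell (2,0): code 0110 → (2.000,0.600)–(3.000,0.798)
cell (2,2): code 1001 → (3.000,2.697)–(2.000,2.768)
cell (3,0): code 0010 → (3.000,0.798)–(3.211,1.000)
cell (3,1): code 0011 → (3.211,1.000)–(3.577,2.000)
cell (3,2): code 0001 → (3.577,2.000)–(3.000,2.697)
total: 8 segments, chained into 1 closed loop(s), length Σ = 7.360140

segments=8 loops=1 length=7.360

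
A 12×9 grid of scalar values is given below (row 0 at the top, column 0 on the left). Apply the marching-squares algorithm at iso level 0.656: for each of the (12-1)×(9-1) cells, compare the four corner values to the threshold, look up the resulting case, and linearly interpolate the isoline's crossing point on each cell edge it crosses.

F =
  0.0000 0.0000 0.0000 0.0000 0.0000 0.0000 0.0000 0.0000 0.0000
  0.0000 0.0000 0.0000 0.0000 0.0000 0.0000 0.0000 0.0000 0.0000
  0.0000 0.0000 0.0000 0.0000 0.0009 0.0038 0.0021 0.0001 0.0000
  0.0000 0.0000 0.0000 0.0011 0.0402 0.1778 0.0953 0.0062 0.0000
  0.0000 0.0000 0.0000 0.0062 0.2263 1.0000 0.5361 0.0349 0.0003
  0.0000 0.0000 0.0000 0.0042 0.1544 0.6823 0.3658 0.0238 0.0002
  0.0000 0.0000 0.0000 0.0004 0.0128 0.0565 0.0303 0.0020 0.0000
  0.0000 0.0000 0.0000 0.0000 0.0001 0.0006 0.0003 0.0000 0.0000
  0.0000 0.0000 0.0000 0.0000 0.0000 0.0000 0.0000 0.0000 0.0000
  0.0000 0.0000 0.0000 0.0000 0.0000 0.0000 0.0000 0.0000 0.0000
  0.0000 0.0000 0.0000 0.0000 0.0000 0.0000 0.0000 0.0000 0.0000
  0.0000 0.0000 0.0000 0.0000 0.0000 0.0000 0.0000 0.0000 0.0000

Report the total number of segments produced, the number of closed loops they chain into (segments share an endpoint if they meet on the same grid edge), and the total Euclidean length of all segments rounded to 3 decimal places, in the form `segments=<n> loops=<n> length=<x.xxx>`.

cell (3,4): code 0100 → (3.582,5.000)–(4.000,4.555)
cell (3,5): code 1000 → (4.000,5.742)–(3.582,5.000)
cell (4,4): code 0110 → (4.000,4.555)–(5.000,4.950)
cell (4,5): code 1001 → (5.000,5.083)–(4.000,5.742)
cell (5,4): code 0010 → (5.000,4.950)–(5.042,5.000)
cell (5,5): code 0001 → (5.042,5.000)–(5.000,5.083)
total: 6 segments, chained into 1 closed loop(s), length Σ = 3.892665

segments=6 loops=1 length=3.893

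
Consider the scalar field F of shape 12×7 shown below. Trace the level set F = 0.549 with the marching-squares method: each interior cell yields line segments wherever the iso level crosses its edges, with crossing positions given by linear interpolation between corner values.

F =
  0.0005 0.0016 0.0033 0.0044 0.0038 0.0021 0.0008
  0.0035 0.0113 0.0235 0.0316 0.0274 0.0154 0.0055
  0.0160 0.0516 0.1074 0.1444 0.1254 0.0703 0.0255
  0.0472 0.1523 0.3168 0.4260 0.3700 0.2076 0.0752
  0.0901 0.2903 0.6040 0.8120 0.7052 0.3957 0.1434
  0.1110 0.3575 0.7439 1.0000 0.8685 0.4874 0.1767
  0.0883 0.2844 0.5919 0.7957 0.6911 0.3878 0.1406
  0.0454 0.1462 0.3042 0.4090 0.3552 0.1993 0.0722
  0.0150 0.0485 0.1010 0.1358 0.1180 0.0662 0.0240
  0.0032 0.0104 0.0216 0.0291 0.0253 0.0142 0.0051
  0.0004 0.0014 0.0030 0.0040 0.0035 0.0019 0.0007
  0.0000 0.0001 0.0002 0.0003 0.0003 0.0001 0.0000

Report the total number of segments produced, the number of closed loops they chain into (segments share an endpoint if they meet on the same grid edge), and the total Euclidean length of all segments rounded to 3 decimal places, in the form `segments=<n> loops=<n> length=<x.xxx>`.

segments=12 loops=1 length=10.292

cell (3,1): code 0100 → (3.808,2.000)–(4.000,1.825)
cell (3,2): code 1100 → (3.319,3.000)–(3.808,2.000)
cell (3,3): code 1100 → (3.534,4.000)–(3.319,3.000)
cell (3,4): code 1000 → (4.000,4.505)–(3.534,4.000)
cell (4,1): code 0110 → (4.000,1.825)–(5.000,1.496)
cell (4,4): code 1001 → (5.000,4.838)–(4.000,4.505)
cell (5,1): code 0110 → (5.000,1.496)–(6.000,1.860)
cell (5,4): code 1001 → (6.000,4.469)–(5.000,4.838)
cell (6,1): code 0010 → (6.000,1.860)–(6.149,2.000)
cell (6,2): code 0011 → (6.149,2.000)–(6.638,3.000)
cell (6,3): code 0011 → (6.638,3.000)–(6.423,4.000)
cell (6,4): code 0001 → (6.423,4.000)–(6.000,4.469)
total: 12 segments, chained into 1 closed loop(s), length Σ = 10.292034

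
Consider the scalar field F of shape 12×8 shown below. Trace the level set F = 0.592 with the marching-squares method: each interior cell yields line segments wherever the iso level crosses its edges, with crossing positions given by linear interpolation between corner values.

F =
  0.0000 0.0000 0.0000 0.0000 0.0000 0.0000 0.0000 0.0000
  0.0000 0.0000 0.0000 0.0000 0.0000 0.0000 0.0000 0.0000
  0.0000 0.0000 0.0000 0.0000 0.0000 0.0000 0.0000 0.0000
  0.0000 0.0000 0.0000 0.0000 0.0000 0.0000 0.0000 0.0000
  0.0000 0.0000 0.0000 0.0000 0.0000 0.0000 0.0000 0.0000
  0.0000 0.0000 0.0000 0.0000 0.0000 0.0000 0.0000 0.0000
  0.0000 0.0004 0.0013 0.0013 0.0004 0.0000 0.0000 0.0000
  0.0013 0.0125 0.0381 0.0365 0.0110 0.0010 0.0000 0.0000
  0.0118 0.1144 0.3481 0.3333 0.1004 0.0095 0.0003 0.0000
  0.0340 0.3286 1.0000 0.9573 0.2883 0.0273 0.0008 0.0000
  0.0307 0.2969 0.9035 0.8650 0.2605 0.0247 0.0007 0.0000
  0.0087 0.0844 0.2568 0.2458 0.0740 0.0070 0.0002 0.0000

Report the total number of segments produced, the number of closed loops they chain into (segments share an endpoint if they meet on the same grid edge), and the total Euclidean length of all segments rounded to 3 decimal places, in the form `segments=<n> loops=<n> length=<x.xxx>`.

cell (8,1): code 0100 → (8.374,2.000)–(9.000,1.392)
cell (8,2): code 1100 → (8.415,3.000)–(8.374,2.000)
cell (8,3): code 1000 → (9.000,3.546)–(8.415,3.000)
cell (9,1): code 0110 → (9.000,1.392)–(10.000,1.486)
cell (9,3): code 1001 → (10.000,3.452)–(9.000,3.546)
cell (10,1): code 0010 → (10.000,1.486)–(10.482,2.000)
cell (10,2): code 0011 → (10.482,2.000)–(10.441,3.000)
cell (10,3): code 0001 → (10.441,3.000)–(10.000,3.452)
total: 8 segments, chained into 1 closed loop(s), length Σ = 7.018621

segments=8 loops=1 length=7.019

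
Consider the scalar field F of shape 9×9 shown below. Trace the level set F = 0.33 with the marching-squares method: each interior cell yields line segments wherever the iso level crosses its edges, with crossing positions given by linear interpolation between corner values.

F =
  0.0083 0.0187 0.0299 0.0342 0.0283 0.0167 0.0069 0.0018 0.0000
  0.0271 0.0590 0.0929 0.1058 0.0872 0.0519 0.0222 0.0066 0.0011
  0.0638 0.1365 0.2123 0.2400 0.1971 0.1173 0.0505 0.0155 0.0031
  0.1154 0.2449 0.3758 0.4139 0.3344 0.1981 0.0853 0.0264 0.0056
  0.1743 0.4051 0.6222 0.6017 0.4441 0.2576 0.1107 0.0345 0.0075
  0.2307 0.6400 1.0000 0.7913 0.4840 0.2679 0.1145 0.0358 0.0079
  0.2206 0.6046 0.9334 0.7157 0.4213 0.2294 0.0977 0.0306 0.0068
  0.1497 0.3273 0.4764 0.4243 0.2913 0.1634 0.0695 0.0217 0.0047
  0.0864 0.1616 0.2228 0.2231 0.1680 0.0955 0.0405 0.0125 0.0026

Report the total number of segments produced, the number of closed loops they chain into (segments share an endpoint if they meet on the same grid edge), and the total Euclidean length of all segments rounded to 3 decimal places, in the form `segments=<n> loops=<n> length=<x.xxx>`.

cell (2,1): code 0100 → (2.720,2.000)–(3.000,1.650)
cell (2,2): code 1100 → (2.518,3.000)–(2.720,2.000)
cell (2,3): code 1100 → (2.968,4.000)–(2.518,3.000)
cell (2,4): code 1000 → (3.000,4.032)–(2.968,4.000)
cell (3,0): code 0100 → (3.531,1.000)–(4.000,0.675)
cell (3,1): code 1110 → (3.000,1.650)–(3.531,1.000)
cell (3,4): code 1001 → (4.000,4.612)–(3.000,4.032)
cell (4,0): code 0110 → (4.000,0.675)–(5.000,0.243)
cell (4,4): code 1001 → (5.000,4.713)–(4.000,4.612)
cell (5,0): code 0110 → (5.000,0.243)–(6.000,0.285)
cell (5,4): code 1001 → (6.000,4.476)–(5.000,4.713)
cell (6,0): code 0010 → (6.000,0.285)–(6.990,1.000)
cell (6,1): code 0111 → (6.990,1.000)–(7.000,1.018)
cell (6,3): code 1011 → (7.000,3.709)–(6.702,4.000)
cell (6,4): code 0001 → (6.702,4.000)–(6.000,4.476)
cell (7,1): code 0010 → (7.000,1.018)–(7.577,2.000)
cell (7,2): code 0011 → (7.577,2.000)–(7.469,3.000)
cell (7,3): code 0001 → (7.469,3.000)–(7.000,3.709)
total: 18 segments, chained into 1 closed loop(s), length Σ = 14.801082

segments=18 loops=1 length=14.801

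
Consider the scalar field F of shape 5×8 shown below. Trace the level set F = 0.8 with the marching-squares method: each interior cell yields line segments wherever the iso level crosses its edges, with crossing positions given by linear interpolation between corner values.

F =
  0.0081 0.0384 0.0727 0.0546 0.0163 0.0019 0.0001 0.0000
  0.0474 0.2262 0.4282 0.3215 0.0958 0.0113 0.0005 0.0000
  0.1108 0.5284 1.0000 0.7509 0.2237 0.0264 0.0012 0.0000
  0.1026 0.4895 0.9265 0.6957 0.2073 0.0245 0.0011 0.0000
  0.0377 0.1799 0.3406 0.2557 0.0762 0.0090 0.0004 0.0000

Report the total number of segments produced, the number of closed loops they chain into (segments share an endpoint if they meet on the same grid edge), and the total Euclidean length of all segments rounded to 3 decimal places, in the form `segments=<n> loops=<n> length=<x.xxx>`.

segments=6 loops=1 length=4.417

cell (1,1): code 0100 → (1.650,2.000)–(2.000,1.576)
cell (1,2): code 1000 → (2.000,2.803)–(1.650,2.000)
cell (2,1): code 0110 → (2.000,1.576)–(3.000,1.711)
cell (2,2): code 1001 → (3.000,2.548)–(2.000,2.803)
cell (3,1): code 0010 → (3.000,1.711)–(3.216,2.000)
cell (3,2): code 0001 → (3.216,2.000)–(3.000,2.548)
total: 6 segments, chained into 1 closed loop(s), length Σ = 4.416671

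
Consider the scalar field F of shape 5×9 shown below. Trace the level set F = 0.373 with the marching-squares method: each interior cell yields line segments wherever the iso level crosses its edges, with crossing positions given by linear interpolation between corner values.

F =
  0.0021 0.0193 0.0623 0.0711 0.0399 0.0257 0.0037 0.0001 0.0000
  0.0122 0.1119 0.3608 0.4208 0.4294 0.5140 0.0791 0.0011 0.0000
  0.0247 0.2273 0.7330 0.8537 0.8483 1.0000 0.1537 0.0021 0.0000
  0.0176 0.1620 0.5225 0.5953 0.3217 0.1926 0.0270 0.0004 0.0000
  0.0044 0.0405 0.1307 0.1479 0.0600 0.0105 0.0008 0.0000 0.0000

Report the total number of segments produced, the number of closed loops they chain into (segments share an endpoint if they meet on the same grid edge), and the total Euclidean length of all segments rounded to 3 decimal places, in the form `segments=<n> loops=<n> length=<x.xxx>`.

segments=14 loops=1 length=11.601

cell (0,2): code 0100 → (0.863,3.000)–(1.000,2.203)
cell (0,3): code 1100 → (0.855,4.000)–(0.863,3.000)
cell (0,4): code 1100 → (0.711,5.000)–(0.855,4.000)
cell (0,5): code 1000 → (1.000,5.324)–(0.711,5.000)
cell (1,1): code 0100 → (1.033,2.000)–(2.000,1.288)
cell (1,2): code 1110 → (1.000,2.203)–(1.033,2.000)
cell (1,5): code 1001 → (2.000,5.741)–(1.000,5.324)
cell (2,1): code 0110 → (2.000,1.288)–(3.000,1.585)
cell (2,3): code 1011 → (3.000,3.812)–(2.903,4.000)
cell (2,4): code 0011 → (2.903,4.000)–(2.777,5.000)
cell (2,5): code 0001 → (2.777,5.000)–(2.000,5.741)
cell (3,1): code 0010 → (3.000,1.585)–(3.382,2.000)
cell (3,2): code 0011 → (3.382,2.000)–(3.497,3.000)
cell (3,3): code 0001 → (3.497,3.000)–(3.000,3.812)
total: 14 segments, chained into 1 closed loop(s), length Σ = 11.601321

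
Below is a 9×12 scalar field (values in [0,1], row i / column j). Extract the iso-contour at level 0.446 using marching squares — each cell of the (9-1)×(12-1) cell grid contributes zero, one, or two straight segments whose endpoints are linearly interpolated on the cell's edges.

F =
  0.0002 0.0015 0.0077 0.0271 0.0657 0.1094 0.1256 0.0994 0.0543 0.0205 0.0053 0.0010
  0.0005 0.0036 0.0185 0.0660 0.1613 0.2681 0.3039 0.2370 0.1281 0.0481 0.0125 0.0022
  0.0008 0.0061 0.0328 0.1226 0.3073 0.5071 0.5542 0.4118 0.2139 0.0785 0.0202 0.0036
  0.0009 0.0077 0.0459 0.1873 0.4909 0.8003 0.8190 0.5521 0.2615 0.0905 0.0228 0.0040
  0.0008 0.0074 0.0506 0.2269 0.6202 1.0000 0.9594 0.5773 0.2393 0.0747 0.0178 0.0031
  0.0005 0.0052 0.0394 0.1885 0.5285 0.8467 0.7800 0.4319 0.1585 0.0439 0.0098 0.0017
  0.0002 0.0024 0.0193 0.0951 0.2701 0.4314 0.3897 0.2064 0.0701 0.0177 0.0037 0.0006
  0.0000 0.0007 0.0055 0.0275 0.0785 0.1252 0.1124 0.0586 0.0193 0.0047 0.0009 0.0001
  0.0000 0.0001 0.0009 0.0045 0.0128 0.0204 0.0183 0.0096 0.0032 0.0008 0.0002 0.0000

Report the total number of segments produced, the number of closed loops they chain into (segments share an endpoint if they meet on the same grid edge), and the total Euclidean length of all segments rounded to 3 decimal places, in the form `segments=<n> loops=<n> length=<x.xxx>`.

cell (1,4): code 0100 → (1.744,5.000)–(2.000,4.694)
cell (1,5): code 1100 → (1.568,6.000)–(1.744,5.000)
cell (1,6): code 1000 → (2.000,6.760)–(1.568,6.000)
cell (2,3): code 0100 → (2.755,4.000)–(3.000,3.852)
cell (2,4): code 1110 → (2.000,4.694)–(2.755,4.000)
cell (2,6): code 1101 → (2.244,7.000)–(2.000,6.760)
cell (2,7): code 1000 → (3.000,7.365)–(2.244,7.000)
cell (3,3): code 0110 → (3.000,3.852)–(4.000,3.557)
cell (3,7): code 1001 → (4.000,7.388)–(3.000,7.365)
cell (4,3): code 0110 → (4.000,3.557)–(5.000,3.757)
cell (4,6): code 1011 → (5.000,6.959)–(4.903,7.000)
cell (4,7): code 0001 → (4.903,7.000)–(4.000,7.388)
cell (5,3): code 0010 → (5.000,3.757)–(5.319,4.000)
cell (5,4): code 0011 → (5.319,4.000)–(5.965,5.000)
cell (5,5): code 0011 → (5.965,5.000)–(5.856,6.000)
cell (5,6): code 0001 → (5.856,6.000)–(5.000,6.959)
total: 16 segments, chained into 1 closed loop(s), length Σ = 12.815746

segments=16 loops=1 length=12.816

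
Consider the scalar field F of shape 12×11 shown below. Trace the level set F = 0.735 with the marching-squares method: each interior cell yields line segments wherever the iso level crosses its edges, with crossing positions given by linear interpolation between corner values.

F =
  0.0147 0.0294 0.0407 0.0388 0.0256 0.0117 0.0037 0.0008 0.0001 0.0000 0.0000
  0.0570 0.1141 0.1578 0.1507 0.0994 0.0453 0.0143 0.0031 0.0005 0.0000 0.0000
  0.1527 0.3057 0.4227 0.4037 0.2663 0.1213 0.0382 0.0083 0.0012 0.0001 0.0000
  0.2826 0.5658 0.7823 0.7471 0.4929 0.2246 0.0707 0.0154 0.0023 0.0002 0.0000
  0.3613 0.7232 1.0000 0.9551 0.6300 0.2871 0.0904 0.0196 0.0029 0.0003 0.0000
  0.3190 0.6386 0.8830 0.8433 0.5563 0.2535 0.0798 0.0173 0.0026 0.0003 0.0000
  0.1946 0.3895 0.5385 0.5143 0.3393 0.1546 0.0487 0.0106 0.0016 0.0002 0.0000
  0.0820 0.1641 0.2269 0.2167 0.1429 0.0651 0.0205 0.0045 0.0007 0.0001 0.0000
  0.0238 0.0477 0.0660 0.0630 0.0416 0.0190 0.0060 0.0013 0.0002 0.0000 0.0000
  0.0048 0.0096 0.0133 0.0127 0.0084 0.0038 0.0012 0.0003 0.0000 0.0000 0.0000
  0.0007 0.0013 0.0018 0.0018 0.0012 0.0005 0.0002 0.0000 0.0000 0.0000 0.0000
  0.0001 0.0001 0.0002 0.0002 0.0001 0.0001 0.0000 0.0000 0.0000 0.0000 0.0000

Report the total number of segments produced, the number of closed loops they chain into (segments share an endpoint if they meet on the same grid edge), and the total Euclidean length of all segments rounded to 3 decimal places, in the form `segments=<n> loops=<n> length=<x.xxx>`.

segments=10 loops=1 length=8.096

cell (2,1): code 0100 → (2.868,2.000)–(3.000,1.782)
cell (2,2): code 1100 → (2.965,3.000)–(2.868,2.000)
cell (2,3): code 1000 → (3.000,3.048)–(2.965,3.000)
cell (3,1): code 0110 → (3.000,1.782)–(4.000,1.043)
cell (3,3): code 1001 → (4.000,3.677)–(3.000,3.048)
cell (4,1): code 0110 → (4.000,1.043)–(5.000,1.394)
cell (4,3): code 1001 → (5.000,3.377)–(4.000,3.677)
cell (5,1): code 0010 → (5.000,1.394)–(5.430,2.000)
cell (5,2): code 0011 → (5.430,2.000)–(5.329,3.000)
cell (5,3): code 0001 → (5.329,3.000)–(5.000,3.377)
total: 10 segments, chained into 1 closed loop(s), length Σ = 8.096105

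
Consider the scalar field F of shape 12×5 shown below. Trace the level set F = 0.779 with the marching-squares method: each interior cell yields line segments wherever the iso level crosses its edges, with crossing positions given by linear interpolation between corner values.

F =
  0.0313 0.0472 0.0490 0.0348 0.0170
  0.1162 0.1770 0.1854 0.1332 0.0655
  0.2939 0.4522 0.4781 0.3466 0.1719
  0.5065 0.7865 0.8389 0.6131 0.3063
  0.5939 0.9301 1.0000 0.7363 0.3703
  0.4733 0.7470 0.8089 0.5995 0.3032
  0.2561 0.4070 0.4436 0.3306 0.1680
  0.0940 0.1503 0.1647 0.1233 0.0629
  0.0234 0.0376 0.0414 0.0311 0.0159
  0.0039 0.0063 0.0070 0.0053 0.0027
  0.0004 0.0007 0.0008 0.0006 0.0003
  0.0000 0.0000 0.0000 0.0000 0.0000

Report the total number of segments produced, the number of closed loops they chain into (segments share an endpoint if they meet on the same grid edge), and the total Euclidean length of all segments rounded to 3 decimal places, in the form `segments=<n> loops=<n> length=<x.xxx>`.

cell (2,0): code 0100 → (2.978,1.000)–(3.000,0.973)
cell (2,1): code 1100 → (2.834,2.000)–(2.978,1.000)
cell (2,2): code 1000 → (3.000,2.265)–(2.834,2.000)
cell (3,0): code 0110 → (3.000,0.973)–(4.000,0.551)
cell (3,2): code 1001 → (4.000,2.838)–(3.000,2.265)
cell (4,0): code 0010 → (4.000,0.551)–(4.825,1.000)
cell (4,1): code 0111 → (4.825,1.000)–(5.000,1.517)
cell (4,2): code 1001 → (5.000,2.143)–(4.000,2.838)
cell (5,1): code 0010 → (5.000,1.517)–(5.082,2.000)
cell (5,2): code 0001 → (5.082,2.000)–(5.000,2.143)
total: 10 segments, chained into 1 closed loop(s), length Σ = 6.954071

segments=10 loops=1 length=6.954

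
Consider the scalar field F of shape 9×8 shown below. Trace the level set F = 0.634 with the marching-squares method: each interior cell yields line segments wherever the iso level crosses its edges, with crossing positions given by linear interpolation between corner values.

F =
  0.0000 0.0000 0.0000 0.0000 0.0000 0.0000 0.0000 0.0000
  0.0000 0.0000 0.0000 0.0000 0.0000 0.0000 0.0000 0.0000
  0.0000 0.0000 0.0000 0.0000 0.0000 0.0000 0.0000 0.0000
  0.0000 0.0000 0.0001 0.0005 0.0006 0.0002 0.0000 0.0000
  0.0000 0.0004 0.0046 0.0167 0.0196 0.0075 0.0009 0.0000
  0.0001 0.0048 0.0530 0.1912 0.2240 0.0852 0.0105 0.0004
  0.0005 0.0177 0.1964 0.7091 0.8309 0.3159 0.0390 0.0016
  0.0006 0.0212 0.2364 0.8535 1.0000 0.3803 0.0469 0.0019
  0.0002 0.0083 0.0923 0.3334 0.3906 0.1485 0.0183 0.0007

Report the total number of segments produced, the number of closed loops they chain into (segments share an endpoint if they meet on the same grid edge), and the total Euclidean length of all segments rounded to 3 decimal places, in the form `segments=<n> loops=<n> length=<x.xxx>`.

segments=8 loops=1 length=6.177

cell (5,2): code 0100 → (5.855,3.000)–(6.000,2.854)
cell (5,3): code 1100 → (5.676,4.000)–(5.855,3.000)
cell (5,4): code 1000 → (6.000,4.382)–(5.676,4.000)
cell (6,2): code 0110 → (6.000,2.854)–(7.000,2.644)
cell (6,4): code 1001 → (7.000,4.591)–(6.000,4.382)
cell (7,2): code 0010 → (7.000,2.644)–(7.422,3.000)
cell (7,3): code 0011 → (7.422,3.000)–(7.601,4.000)
cell (7,4): code 0001 → (7.601,4.000)–(7.000,4.591)
total: 8 segments, chained into 1 closed loop(s), length Σ = 6.176715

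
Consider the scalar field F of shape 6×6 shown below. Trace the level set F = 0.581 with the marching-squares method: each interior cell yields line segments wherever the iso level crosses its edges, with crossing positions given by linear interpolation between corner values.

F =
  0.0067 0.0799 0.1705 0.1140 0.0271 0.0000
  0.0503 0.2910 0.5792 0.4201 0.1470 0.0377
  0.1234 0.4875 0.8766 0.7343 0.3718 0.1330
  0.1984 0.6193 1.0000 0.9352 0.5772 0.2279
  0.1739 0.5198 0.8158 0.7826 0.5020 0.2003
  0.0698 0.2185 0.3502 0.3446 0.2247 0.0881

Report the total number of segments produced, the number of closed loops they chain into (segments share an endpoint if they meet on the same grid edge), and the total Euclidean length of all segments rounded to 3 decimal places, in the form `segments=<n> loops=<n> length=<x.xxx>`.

segments=12 loops=1 length=10.095

cell (1,1): code 0100 → (1.006,2.000)–(2.000,1.240)
cell (1,2): code 1100 → (1.512,3.000)–(1.006,2.000)
cell (1,3): code 1000 → (2.000,3.423)–(1.512,3.000)
cell (2,0): code 0100 → (2.709,1.000)–(3.000,0.909)
cell (2,1): code 1110 → (2.000,1.240)–(2.709,1.000)
cell (2,3): code 1001 → (3.000,3.989)–(2.000,3.423)
cell (3,0): code 0010 → (3.000,0.909)–(3.385,1.000)
cell (3,1): code 0111 → (3.385,1.000)–(4.000,1.207)
cell (3,3): code 1001 → (4.000,3.718)–(3.000,3.989)
cell (4,1): code 0010 → (4.000,1.207)–(4.504,2.000)
cell (4,2): code 0011 → (4.504,2.000)–(4.460,3.000)
cell (4,3): code 0001 → (4.460,3.000)–(4.000,3.718)
total: 12 segments, chained into 1 closed loop(s), length Σ = 10.094941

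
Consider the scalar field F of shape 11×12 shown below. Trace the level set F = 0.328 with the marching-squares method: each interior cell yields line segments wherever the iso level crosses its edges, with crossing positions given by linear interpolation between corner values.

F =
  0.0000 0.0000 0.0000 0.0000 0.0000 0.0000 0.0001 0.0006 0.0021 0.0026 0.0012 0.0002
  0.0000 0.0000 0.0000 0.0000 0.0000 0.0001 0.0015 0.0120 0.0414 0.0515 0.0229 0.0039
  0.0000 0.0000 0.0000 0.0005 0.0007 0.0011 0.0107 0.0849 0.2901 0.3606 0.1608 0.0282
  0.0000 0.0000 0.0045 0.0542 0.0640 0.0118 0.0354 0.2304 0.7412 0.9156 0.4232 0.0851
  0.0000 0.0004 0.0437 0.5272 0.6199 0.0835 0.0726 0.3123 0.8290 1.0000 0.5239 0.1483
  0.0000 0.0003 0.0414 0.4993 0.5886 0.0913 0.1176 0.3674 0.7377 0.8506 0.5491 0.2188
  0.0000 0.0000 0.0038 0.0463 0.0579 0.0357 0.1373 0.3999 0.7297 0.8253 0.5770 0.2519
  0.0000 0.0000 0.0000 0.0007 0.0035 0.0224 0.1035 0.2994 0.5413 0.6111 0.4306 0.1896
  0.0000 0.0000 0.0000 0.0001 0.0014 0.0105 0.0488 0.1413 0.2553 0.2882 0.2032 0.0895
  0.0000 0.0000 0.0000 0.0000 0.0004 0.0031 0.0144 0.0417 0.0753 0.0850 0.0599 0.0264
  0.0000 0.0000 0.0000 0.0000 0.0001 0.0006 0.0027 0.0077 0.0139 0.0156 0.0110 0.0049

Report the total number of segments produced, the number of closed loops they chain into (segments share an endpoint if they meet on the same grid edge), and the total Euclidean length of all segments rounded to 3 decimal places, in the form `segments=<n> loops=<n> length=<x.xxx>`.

segments=28 loops=2 length=22.637

cell (1,8): code 0100 → (1.895,9.000)–(2.000,8.538)
cell (1,9): code 1000 → (2.000,9.163)–(1.895,9.000)
cell (2,7): code 0100 → (2.084,8.000)–(3.000,7.191)
cell (2,8): code 1110 → (2.000,8.538)–(2.084,8.000)
cell (2,9): code 1101 → (2.637,10.000)–(2.000,9.163)
cell (2,10): code 1000 → (3.000,10.282)–(2.637,10.000)
cell (3,2): code 0100 → (3.579,3.000)–(4.000,2.588)
cell (3,3): code 1100 → (3.475,4.000)–(3.579,3.000)
cell (3,4): code 1000 → (4.000,4.544)–(3.475,4.000)
cell (3,7): code 0110 → (3.000,7.191)–(4.000,7.030)
cell (3,10): code 1001 → (4.000,10.522)–(3.000,10.282)
cell (4,2): code 0110 → (4.000,2.588)–(5.000,2.626)
cell (4,4): code 1001 → (5.000,4.524)–(4.000,4.544)
cell (4,6): code 0100 → (4.285,7.000)–(5.000,6.842)
cell (4,7): code 1110 → (4.000,7.030)–(4.285,7.000)
cell (4,10): code 1001 → (5.000,10.669)–(4.000,10.522)
cell (5,2): code 0010 → (5.000,2.626)–(5.378,3.000)
cell (5,3): code 0011 → (5.378,3.000)–(5.491,4.000)
cell (5,4): code 0001 → (5.491,4.000)–(5.000,4.524)
cell (5,6): code 0110 → (5.000,6.842)–(6.000,6.726)
cell (5,10): code 1001 → (6.000,10.766)–(5.000,10.669)
cell (6,6): code 0010 → (6.000,6.726)–(6.715,7.000)
cell (6,7): code 0111 → (6.715,7.000)–(7.000,7.118)
cell (6,10): code 1001 → (7.000,10.426)–(6.000,10.766)
cell (7,7): code 0010 → (7.000,7.118)–(7.746,8.000)
cell (7,8): code 0011 → (7.746,8.000)–(7.877,9.000)
cell (7,9): code 0011 → (7.877,9.000)–(7.451,10.000)
cell (7,10): code 0001 → (7.451,10.000)–(7.000,10.426)
total: 28 segments, chained into 2 closed loop(s), length Σ = 22.637147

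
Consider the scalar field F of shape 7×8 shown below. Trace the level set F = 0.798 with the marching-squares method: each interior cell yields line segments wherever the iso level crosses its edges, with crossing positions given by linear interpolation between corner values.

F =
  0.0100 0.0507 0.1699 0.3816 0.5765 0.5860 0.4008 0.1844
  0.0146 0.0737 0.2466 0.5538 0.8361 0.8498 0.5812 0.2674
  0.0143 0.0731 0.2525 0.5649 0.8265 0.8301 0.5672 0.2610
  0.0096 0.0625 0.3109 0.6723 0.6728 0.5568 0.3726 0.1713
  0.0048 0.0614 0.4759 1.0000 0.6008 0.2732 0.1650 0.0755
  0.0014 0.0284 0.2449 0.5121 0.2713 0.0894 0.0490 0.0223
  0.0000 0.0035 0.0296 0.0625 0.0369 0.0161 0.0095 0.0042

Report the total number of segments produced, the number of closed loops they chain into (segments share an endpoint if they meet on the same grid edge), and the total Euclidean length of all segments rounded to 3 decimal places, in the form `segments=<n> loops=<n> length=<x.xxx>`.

segments=12 loops=2 length=7.609

cell (0,3): code 0100 → (0.853,4.000)–(1.000,3.865)
cell (0,4): code 1100 → (0.804,5.000)–(0.853,4.000)
cell (0,5): code 1000 → (1.000,5.193)–(0.804,5.000)
cell (1,3): code 0110 → (1.000,3.865)–(2.000,3.891)
cell (1,5): code 1001 → (2.000,5.122)–(1.000,5.193)
cell (2,3): code 0010 → (2.000,3.891)–(2.185,4.000)
cell (2,4): code 0011 → (2.185,4.000)–(2.117,5.000)
cell (2,5): code 0001 → (2.117,5.000)–(2.000,5.122)
cell (3,2): code 0100 → (3.384,3.000)–(4.000,2.615)
cell (3,3): code 1000 → (4.000,3.506)–(3.384,3.000)
cell (4,2): code 0010 → (4.000,2.615)–(4.414,3.000)
cell (4,3): code 0001 → (4.414,3.000)–(4.000,3.506)
total: 12 segments, chained into 2 closed loop(s), length Σ = 7.609430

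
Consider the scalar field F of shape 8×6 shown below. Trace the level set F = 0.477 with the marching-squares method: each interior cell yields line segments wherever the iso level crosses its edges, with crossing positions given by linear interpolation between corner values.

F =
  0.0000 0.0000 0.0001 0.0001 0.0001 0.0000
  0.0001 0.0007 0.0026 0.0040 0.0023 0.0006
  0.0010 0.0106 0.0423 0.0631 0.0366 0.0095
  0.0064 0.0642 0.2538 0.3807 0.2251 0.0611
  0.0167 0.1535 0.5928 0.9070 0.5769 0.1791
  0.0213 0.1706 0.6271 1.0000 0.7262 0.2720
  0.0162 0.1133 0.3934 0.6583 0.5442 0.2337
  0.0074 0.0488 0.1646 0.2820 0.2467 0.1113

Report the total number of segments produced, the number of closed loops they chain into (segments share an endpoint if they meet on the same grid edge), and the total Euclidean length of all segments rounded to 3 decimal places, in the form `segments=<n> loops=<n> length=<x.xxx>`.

segments=12 loops=1 length=9.531

cell (3,1): code 0100 → (3.658,2.000)–(4.000,1.736)
cell (3,2): code 1100 → (3.183,3.000)–(3.658,2.000)
cell (3,3): code 1100 → (3.716,4.000)–(3.183,3.000)
cell (3,4): code 1000 → (4.000,4.251)–(3.716,4.000)
cell (4,1): code 0110 → (4.000,1.736)–(5.000,1.671)
cell (4,4): code 1001 → (5.000,4.549)–(4.000,4.251)
cell (5,1): code 0010 → (5.000,1.671)–(5.642,2.000)
cell (5,2): code 0111 → (5.642,2.000)–(6.000,2.316)
cell (5,4): code 1001 → (6.000,4.216)–(5.000,4.549)
cell (6,2): code 0010 → (6.000,2.316)–(6.482,3.000)
cell (6,3): code 0011 → (6.482,3.000)–(6.226,4.000)
cell (6,4): code 0001 → (6.226,4.000)–(6.000,4.216)
total: 12 segments, chained into 1 closed loop(s), length Σ = 9.530845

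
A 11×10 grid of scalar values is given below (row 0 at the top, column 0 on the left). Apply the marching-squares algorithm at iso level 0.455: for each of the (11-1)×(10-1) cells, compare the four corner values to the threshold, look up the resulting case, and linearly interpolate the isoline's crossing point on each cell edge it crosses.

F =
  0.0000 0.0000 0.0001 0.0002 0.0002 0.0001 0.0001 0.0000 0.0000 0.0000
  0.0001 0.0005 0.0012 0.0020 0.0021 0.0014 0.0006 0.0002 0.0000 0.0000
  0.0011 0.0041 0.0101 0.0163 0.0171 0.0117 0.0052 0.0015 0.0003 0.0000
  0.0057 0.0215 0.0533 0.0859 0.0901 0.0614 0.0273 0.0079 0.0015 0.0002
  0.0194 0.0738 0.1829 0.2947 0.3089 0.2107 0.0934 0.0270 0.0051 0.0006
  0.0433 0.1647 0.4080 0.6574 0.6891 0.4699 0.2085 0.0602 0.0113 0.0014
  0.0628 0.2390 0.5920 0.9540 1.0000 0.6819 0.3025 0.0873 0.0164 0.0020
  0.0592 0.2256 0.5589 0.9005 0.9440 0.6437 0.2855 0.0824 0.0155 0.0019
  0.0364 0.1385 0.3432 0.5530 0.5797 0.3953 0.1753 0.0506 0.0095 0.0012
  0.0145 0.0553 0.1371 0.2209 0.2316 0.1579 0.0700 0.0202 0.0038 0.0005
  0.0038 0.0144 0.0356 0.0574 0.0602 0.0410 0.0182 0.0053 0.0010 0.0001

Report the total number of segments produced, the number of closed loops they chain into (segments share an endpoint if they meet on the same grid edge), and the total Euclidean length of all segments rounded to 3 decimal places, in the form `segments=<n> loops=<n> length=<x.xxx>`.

segments=16 loops=1 length=12.477

cell (4,2): code 0100 → (4.442,3.000)–(5.000,2.188)
cell (4,3): code 1100 → (4.384,4.000)–(4.442,3.000)
cell (4,4): code 1100 → (4.943,5.000)–(4.384,4.000)
cell (4,5): code 1000 → (5.000,5.057)–(4.943,5.000)
cell (5,1): code 0100 → (5.255,2.000)–(6.000,1.612)
cell (5,2): code 1110 → (5.000,2.188)–(5.255,2.000)
cell (5,5): code 1001 → (6.000,5.598)–(5.000,5.057)
cell (6,1): code 0110 → (6.000,1.612)–(7.000,1.688)
cell (6,5): code 1001 → (7.000,5.527)–(6.000,5.598)
cell (7,1): code 0010 → (7.000,1.688)–(7.482,2.000)
cell (7,2): code 0111 → (7.482,2.000)–(8.000,2.533)
cell (7,4): code 1011 → (8.000,4.676)–(7.760,5.000)
cell (7,5): code 0001 → (7.760,5.000)–(7.000,5.527)
cell (8,2): code 0010 → (8.000,2.533)–(8.295,3.000)
cell (8,3): code 0011 → (8.295,3.000)–(8.358,4.000)
cell (8,4): code 0001 → (8.358,4.000)–(8.000,4.676)
total: 16 segments, chained into 1 closed loop(s), length Σ = 12.476857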